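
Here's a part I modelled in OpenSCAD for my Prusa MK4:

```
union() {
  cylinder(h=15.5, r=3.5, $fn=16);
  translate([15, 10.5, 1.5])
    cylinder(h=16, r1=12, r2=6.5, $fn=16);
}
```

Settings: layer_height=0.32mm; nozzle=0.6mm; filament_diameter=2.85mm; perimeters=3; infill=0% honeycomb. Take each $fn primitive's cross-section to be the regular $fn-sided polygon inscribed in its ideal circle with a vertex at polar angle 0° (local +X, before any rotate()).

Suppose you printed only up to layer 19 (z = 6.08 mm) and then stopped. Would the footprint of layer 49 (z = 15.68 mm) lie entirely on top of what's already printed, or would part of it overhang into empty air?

Compare the two slices. At z = 6.08: the cylinder: section is a regular 16-gon, circumradius r=3.5 (area = (16/2)·3.500²·sin(360°/16) = 37.50 mm²); the cone at (15, 10.5): at t=0.286 of its height the radius interpolates to r₁+(r₂−r₁)t = 10.426, giving a regular 16-gon of that circumradius (area = (16/2)·10.426²·sin(360°/16) = 332.76 mm²); Merging all regions: the 2 present regions are separate (no shared area or edge), so areas and boundary lengths simply add and each stays a separate island — area = 370.27 mm². At z = 15.68: the cylinder does not reach this height (z outside [0, 15.5]); the cone at (15, 10.5) contributes a regular 16-gon of circumradius 7.126 (interpolated between r1=12 and r2=6.5 at t=0.886) (area = (16/2)·7.126²·sin(360°/16) = 155.44 mm²); Taking the union: only the cone at (15, 10.5) is present, so the union is just that shape — area = 155.44 mm². Checking containment: the cross-section at z = 15.68 is a subset of the cross-section at z = 6.08.

entirely on top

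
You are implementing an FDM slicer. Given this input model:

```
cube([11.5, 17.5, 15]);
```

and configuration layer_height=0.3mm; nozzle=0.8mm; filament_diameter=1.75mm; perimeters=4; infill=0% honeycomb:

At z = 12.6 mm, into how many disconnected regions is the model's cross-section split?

At z = 12.6 mm: the cube (footprint 11.5×17.5) is included at this height. The result has 1 disconnected region.

1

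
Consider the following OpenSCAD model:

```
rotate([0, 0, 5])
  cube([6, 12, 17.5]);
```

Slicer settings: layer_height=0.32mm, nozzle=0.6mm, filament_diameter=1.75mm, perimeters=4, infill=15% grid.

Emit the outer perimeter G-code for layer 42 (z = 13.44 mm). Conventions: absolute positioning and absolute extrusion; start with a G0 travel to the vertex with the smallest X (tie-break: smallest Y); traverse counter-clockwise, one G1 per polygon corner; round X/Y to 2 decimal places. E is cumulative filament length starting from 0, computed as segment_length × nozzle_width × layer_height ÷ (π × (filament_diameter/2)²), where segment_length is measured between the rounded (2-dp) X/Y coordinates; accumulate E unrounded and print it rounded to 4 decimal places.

G0 X-1.05 Y11.95 Z13.44
G1 X0.00 Y0.00 E0.9576
G1 X5.98 Y0.52 E1.4367
G1 X4.93 Y12.48 E2.3951
G1 X-1.05 Y11.95 E2.8743

At z = 13.44 mm: the cube is present — its section is the full 6×12 rectangle; (whole slice rotated 5° about Z — lengths, areas and connectivity unchanged). The outline is a single polygon with 4 vertices. Extrusion per mm of travel: 0.6 × 0.32 / (π × 0.875²) = 0.079824. Accumulating E over each segment gives final E = 2.8743.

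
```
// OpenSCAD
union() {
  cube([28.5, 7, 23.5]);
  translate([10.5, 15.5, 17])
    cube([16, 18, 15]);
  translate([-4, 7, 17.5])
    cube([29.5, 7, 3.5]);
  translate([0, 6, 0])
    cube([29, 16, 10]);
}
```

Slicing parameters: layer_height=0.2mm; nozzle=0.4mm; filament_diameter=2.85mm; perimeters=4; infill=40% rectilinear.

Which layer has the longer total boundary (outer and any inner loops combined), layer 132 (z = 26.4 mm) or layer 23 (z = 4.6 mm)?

Layer 132 (z = 26.4): the cube is not intersected at this z (z outside [0, 23.5]); the cube at (10.5, 15.5) (footprint 16×18) is included at this height (perimeter 68.00 mm); the cube at (-4, 7) is absent (z outside [17.5, 21]); the cube at (0, 6) is absent (z outside [0, 10]); Taking the union: only the 16×18 cube at (10.5, 15.5) is present, so the union is just that shape — boundary = 68.00 mm. So its perimeter = 68.00 mm. Layer 23 (z = 4.6): the cube is present — its section is the full 28.5×7 rectangle (perimeter 71.00 mm); the cube at (10.5, 15.5) is not intersected at this z (z outside [17, 32]); the cube at (-4, 7) is absent (z outside [17.5, 21]); the cube at (0, 6) (footprint 29×16) is included at this height (perimeter 90.00 mm); Combining (union): the regions partially overlap (shared area 28.50 mm²), so the edge portions inside another operand are dropped and the merged outline is re-measured after clipping — boundary = 102.00 mm. So its perimeter = 102.00 mm. Layer 23 is larger (102.00 vs 68.00 mm).

layer 23 (z = 4.6 mm)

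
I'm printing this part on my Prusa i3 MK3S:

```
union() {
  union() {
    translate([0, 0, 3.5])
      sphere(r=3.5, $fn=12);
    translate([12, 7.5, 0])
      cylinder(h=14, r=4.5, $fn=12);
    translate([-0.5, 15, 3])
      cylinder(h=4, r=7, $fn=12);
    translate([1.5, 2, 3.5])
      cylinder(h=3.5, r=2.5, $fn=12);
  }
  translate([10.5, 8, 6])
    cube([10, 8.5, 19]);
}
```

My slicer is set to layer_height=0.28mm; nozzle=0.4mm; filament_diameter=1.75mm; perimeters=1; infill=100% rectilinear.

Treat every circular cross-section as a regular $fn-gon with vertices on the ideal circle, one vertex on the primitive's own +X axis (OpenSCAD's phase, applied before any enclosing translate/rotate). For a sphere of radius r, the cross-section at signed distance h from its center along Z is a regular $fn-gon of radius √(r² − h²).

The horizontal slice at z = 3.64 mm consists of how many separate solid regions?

3

At z = 3.64 mm: the r=3.5 sphere contributes a regular 12-gon of circumradius √(3.5²−0.14²) = 3.497; the r=4.5 cylinder at (12, 7.5) contributes a regular 12-gon of circumradius 4.5; the r=7 cylinder at (-0.5, 15) contributes a regular 12-gon of circumradius 7; the r=2.5 cylinder at (1.5, 2) contributes a regular 12-gon of circumradius 2.5; Combining (union): the regions partially overlap (shared area 12.30 mm²), so overlapping operands fuse into one piece — 3 connected regions; the cube at (10.5, 8) is not intersected at this z (z outside [6, 25]); Combining (union): only the result so far is present, so the union is just that shape — 3 connected regions. The result has 3 disconnected regions.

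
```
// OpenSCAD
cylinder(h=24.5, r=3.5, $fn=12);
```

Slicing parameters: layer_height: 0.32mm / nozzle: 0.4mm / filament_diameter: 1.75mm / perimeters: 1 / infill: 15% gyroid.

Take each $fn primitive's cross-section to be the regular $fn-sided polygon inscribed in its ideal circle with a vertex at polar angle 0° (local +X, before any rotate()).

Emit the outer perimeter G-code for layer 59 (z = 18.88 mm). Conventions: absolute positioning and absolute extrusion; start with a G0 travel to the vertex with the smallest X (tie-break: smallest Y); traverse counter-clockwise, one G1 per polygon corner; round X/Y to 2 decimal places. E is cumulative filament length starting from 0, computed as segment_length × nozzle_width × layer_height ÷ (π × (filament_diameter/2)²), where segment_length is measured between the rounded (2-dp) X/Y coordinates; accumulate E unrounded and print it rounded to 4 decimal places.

G0 X-3.50 Y0.00 Z18.88
G1 X-3.03 Y-1.75 E0.0964
G1 X-1.75 Y-3.03 E0.1928
G1 X0.00 Y-3.50 E0.2892
G1 X1.75 Y-3.03 E0.3856
G1 X3.03 Y-1.75 E0.4819
G1 X3.50 Y0.00 E0.5784
G1 X3.03 Y1.75 E0.6748
G1 X1.75 Y3.03 E0.7711
G1 X0.00 Y3.50 E0.8676
G1 X-1.75 Y3.03 E0.9640
G1 X-3.03 Y1.75 E1.0603
G1 X-3.50 Y0.00 E1.1568

At z = 18.88 mm: the r=3.5 cylinder contributes a regular 12-gon of circumradius 3.5. The outline is a single polygon with 12 vertices. Extrusion per mm of travel: 0.4 × 0.32 / (π × 0.875²) = 0.053216. Accumulating E over each segment gives final E = 1.1568.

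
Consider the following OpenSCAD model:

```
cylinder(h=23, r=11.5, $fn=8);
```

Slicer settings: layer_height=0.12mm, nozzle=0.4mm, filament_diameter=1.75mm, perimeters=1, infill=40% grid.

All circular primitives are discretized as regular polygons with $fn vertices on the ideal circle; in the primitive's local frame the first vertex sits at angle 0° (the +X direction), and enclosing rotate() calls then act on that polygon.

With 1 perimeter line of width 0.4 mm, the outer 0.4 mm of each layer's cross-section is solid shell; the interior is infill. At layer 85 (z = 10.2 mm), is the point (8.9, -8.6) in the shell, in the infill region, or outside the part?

At z = 10.2 mm: the r=11.5 cylinder contributes a regular 8-gon of circumradius 11.5. Overall, the cross-section is a single solid region. The nearest boundary edge runs (-0.00, -11.50)→(8.13, -8.13); distance from the point to it = 0.90 mm. The point is not inside any of the regions above, so it lies outside the cross-section (0.90 mm from the nearest boundary).

outside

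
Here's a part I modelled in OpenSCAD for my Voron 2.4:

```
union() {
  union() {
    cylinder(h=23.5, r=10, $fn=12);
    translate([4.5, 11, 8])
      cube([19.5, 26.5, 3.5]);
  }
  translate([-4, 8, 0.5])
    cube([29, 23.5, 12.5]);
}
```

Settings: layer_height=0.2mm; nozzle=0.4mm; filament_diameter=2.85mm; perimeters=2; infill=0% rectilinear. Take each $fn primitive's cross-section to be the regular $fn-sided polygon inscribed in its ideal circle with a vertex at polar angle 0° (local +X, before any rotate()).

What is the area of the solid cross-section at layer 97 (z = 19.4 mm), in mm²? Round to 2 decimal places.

300.00 mm²

At z = 19.4 mm: the r=10 cylinder gives a regular 12-gon of circumradius 10 (constant along its height) (area = (12/2)·10.000²·sin(360°/12) = 300.00 mm²); the cube at (4.5, 11) is not intersected at this z (z outside [8, 11.5]); Combining (union): only the r=10 cylinder is present, so the union is just that shape — area = 300.00 mm²; the cube at (-4, 8) does not reach this height (z outside [0.5, 13]); Taking the union: only that combined region is present, so the union is just that shape — area = 300.00 mm². Overall, the cross-section is a single solid region. Net area = 300.00 mm².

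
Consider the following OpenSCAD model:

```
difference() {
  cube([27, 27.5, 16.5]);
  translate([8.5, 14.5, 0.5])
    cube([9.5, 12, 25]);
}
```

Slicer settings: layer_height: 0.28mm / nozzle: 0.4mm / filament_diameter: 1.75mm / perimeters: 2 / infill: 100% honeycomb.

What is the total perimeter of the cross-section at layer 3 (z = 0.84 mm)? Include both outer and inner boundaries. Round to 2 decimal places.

At z = 0.84 mm: the 27×27.5 cube contributes its full rectangle (perimeter 109.00 mm); the cube at (8.5, 14.5) is present — its section is the full 9.5×12 rectangle (perimeter 43.00 mm); Subtracting the remaining from the first: starting from the 27×27.5 cube, the 9.5×12 cube at (8.5, 14.5) lies wholly inside it (removes its full 114.00 mm² and its 43.00 mm outline becomes a hole wall) — boundary (outer + 1 inner loop) = 152.00 mm. Overall, the cross-section is one region with 1 hole. Total boundary length (outer + inner) = 152.00 mm.

152.00 mm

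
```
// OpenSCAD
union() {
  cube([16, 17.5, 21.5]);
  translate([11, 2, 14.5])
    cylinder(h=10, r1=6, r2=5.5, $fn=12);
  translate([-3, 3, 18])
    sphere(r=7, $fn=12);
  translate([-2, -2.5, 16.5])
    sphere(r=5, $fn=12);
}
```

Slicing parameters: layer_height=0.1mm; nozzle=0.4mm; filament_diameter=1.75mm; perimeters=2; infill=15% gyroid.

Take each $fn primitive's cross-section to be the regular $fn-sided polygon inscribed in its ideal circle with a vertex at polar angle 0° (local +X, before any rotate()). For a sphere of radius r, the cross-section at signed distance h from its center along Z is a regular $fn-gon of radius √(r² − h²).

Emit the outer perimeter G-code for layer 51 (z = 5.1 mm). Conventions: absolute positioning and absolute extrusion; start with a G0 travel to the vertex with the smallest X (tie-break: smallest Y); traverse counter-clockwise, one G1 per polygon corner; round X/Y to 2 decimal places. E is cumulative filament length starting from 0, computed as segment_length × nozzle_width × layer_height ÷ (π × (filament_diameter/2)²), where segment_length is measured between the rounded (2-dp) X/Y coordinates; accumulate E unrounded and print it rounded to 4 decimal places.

At z = 5.1 mm: the cube (footprint 16×17.5) is included at this height; the cone at (11, 2) is absent (z outside [14.5, 24.5]); the sphere at (-3, 3) does not reach this height (|z−center|=12.900 > r=7); the sphere at (-2, -2.5) does not reach this height (|z−center|=11.400 > r=5); Taking the union: only the 16×17.5 cube is present, so the union is just that shape — 1 connected region. The outline is a single polygon with 4 vertices. Extrusion per mm of travel: 0.4 × 0.1 / (π × 0.875²) = 0.016630. Accumulating E over each segment gives final E = 1.1142.

G0 X0.00 Y0.00 Z5.10
G1 X16.00 Y0.00 E0.2661
G1 X16.00 Y17.50 E0.5571
G1 X0.00 Y17.50 E0.8232
G1 X0.00 Y0.00 E1.1142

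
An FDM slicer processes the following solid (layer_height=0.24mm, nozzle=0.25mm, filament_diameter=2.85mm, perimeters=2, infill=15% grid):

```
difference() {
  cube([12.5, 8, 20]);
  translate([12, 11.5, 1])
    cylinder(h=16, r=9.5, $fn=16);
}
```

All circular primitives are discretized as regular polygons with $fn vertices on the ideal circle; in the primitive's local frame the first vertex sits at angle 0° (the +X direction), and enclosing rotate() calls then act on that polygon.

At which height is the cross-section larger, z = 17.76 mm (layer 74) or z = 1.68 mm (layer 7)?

Layer 74 (z = 17.76): the 12.5×8 cube contributes its full rectangle (area 100.00 mm²); the cylinder at (12, 11.5) does not reach this height (z outside [1, 17]); Taking the first minus the rest: none of the subtracted shapes is present at this height, so the 12.5×8 cube is unchanged — area = 100.00 mm². So its area = 100.00 mm². Layer 7 (z = 1.68): the cube (footprint 12.5×8) is included at this height (area 100.00 mm²); the r=9.5 cylinder at (12, 11.5) contributes a regular 16-gon of circumradius 9.5 (area = (16/2)·9.500²·sin(360°/16) = 276.30 mm²); Subtracting the remaining from the first: starting from the 12.5×8 cube (100.00 mm²), the r=9.5 cylinder at (12, 11.5) partially overlaps it — only the 40.02 mm² overlap (of its 276.30 mm²) is removed, clipping the outline — area = 59.98 mm². So its area = 59.98 mm². Layer 74 is larger (100.00 vs 59.98 mm²).

layer 74 (z = 17.76 mm)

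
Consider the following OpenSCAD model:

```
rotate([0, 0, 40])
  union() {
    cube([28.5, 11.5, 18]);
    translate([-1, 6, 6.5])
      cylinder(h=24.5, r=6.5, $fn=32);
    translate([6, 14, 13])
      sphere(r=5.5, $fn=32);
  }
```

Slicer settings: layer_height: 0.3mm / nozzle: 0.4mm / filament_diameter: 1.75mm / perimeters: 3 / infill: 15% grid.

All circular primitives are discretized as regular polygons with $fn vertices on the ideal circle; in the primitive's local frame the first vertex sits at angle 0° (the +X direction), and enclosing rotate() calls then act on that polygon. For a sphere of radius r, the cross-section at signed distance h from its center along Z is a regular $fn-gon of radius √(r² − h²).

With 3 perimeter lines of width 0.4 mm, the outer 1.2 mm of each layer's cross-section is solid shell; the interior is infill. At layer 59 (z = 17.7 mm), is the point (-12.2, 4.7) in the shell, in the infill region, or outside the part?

At z = 17.7 mm: the cube (footprint 28.5×11.5) is included at this height; the r=6.5 cylinder at (-1, 6) gives a regular 32-gon of circumradius 6.5 (constant along its height); the r=5.5 sphere at (6, 14) slices to a regular 32-gon of circumradius 2.857 (√(r²−h²) with h=4.7 from center); Merging all regions: the regions partially overlap (shared area 52.02 mm²), so overlapping operands fuse into one piece — 1 connected region; (whole slice rotated 40° about Z — lengths, areas and connectivity unchanged). Overall, the cross-section is a single solid region. Undo the 40° rotation: the query point maps to (-6.325, 11.442) in the un-rotated model frame. The nearest boundary edge runs (-6.40, 9.61)→(-5.60, 10.60); distance from the point to it = 1.12 mm. The point is not inside any of the regions above, so it lies outside the cross-section (1.12 mm from the nearest boundary).

outside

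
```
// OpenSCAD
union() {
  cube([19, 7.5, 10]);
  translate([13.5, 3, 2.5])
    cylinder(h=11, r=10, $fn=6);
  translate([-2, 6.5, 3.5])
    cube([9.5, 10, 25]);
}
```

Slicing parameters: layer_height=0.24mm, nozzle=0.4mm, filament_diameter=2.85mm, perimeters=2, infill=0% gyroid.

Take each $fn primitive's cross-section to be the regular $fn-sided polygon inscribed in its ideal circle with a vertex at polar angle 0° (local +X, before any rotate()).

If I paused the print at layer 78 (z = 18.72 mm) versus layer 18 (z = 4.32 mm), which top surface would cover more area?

Layer 78 (z = 18.72): the cube does not reach this height (z outside [0, 10]); the cylinder at (13.5, 3) is absent (z outside [2.5, 13.5]); the cube at (-2, 6.5) is present — its section is the full 9.5×10 rectangle (area 95.00 mm²); Combining (union): only the 9.5×10 cube at (-2, 6.5) is present, so the union is just that shape — area = 95.00 mm². So its area = 95.00 mm². Layer 18 (z = 4.32): the cube (footprint 19×7.5) is included at this height (area 142.50 mm²); the r=10 cylinder at (13.5, 3) gives a regular 6-gon of circumradius 10 (constant along its height) (area = (6/2)·10.000²·sin(360°/6) = 259.81 mm²); the cube at (-2, 6.5) (footprint 9.5×10) is included at this height (area 95.00 mm²); Merging all regions: the regions partially overlap — summed areas 497.31 mm² minus the doubly-counted overlap 117.01 mm² gives 380.30 mm² — area = 380.30 mm². So its area = 380.30 mm². Layer 18 is larger (380.30 vs 95.00 mm²).

layer 18 (z = 4.32 mm)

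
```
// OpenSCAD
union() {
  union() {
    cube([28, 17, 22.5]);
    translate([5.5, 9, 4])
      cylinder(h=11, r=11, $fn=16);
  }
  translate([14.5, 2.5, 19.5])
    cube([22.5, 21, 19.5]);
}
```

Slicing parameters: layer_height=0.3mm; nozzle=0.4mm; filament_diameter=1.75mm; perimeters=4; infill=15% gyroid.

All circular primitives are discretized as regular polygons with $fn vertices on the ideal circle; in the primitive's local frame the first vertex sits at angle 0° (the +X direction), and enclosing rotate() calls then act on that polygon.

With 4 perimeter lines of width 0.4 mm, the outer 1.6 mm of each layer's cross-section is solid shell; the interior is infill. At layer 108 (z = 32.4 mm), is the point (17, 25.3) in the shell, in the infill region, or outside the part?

At z = 32.4 mm: the cube is not intersected at this z (z outside [0, 22.5]); the cylinder at (5.5, 9) is absent (z outside [4, 15]); Merging all regions: nothing is present at this height; the cube at (14.5, 2.5) (footprint 22.5×21) is included at this height; Taking the union: only the 22.5×21 cube at (14.5, 2.5) is present, so the union is just that shape — 1 connected region. Overall, the cross-section is a single solid region. The nearest boundary edge runs (37.00, 23.50)→(14.50, 23.50); distance from the point to it = 1.80 mm. The point is not inside any of the regions above, so it lies outside the cross-section (1.80 mm from the nearest boundary).

outside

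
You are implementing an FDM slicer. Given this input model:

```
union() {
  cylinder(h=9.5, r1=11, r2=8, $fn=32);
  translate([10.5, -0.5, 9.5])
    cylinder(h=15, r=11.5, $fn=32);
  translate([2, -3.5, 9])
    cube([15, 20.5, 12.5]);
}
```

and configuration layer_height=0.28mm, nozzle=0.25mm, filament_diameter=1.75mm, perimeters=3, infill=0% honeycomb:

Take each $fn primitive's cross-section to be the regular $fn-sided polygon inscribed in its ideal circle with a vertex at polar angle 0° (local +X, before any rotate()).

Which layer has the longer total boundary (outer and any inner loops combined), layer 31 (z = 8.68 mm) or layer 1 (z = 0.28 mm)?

layer 1 (z = 0.28 mm)

Layer 31 (z = 8.68): the cone: at t=0.914 of its height the radius interpolates to r₁+(r₂−r₁)t = 8.259, giving a regular 32-gon of that circumradius (perimeter = 2·32·8.259·sin(180°/32) = 51.81 mm); the cylinder at (10.5, -0.5) is absent (z outside [9.5, 24.5]); the cube at (2, -3.5) is absent (z outside [9, 21.5]); Merging all regions: only the cone is present, so the union is just that shape — boundary = 51.81 mm. So its perimeter = 51.81 mm. Layer 1 (z = 0.28): the cone: at t=0.029 of its height the radius interpolates to r₁+(r₂−r₁)t = 10.912, giving a regular 32-gon of that circumradius (perimeter = 2·32·10.912·sin(180°/32) = 68.45 mm); the cylinder at (10.5, -0.5) does not reach this height (z outside [9.5, 24.5]); the cube at (2, -3.5) is absent (z outside [9, 21.5]); Taking the union: only the cone is present, so the union is just that shape — boundary = 68.45 mm. So its perimeter = 68.45 mm. Layer 1 is larger (68.45 vs 51.81 mm).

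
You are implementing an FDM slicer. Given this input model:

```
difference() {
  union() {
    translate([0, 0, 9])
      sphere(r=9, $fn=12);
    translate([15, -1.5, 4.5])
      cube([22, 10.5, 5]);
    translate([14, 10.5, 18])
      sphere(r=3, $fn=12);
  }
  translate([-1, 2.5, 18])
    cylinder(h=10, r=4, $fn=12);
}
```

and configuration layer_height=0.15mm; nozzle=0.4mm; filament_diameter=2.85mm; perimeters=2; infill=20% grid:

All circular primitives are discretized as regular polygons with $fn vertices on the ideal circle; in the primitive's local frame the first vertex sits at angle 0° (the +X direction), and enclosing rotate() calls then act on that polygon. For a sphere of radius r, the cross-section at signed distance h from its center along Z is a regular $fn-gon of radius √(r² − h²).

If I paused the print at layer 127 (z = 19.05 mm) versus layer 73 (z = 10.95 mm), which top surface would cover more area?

Layer 127 (z = 19.05): the sphere is absent (|z−center|=10.050 > r=9); the cube at (15, -1.5) does not reach this height (z outside [4.5, 9.5]); the sphere at (14, 10.5): section is a regular 12-gon, circumradius = √(r²−h²) = √(3²−1.05²) = 2.810 (area = (12/2)·2.810²·sin(360°/12) = 23.69 mm²); Merging all regions: only the r=3 sphere at (14, 10.5) is present, so the union is just that shape — area = 23.69 mm²; the r=4 cylinder at (-1, 2.5) contributes a regular 12-gon of circumradius 4 (area = (12/2)·4.000²·sin(360°/12) = 48.00 mm²); After the difference (first − rest): starting from the result so far (23.69 mm²), the r=4 cylinder at (-1, 2.5) misses the remaining region (no effect) — area = 23.69 mm². So its area = 23.69 mm². Layer 73 (z = 10.95): the r=9 sphere slices to a regular 12-gon of circumradius 8.786 (√(r²−h²) with h=1.95 from center) (area = (12/2)·8.786²·sin(360°/12) = 231.59 mm²); the cube at (15, -1.5) is absent (z outside [4.5, 9.5]); the sphere at (14, 10.5) does not reach this height (|z−center|=7.050 > r=3); Taking the union: only the r=9 sphere is present, so the union is just that shape — area = 231.59 mm²; the cylinder at (-1, 2.5) is not intersected at this z (z outside [18, 28]); Taking the first minus the rest: none of the subtracted shapes is present at this height, so that combined region is unchanged — area = 231.59 mm². So its area = 231.59 mm². Layer 73 is larger (231.59 vs 23.69 mm²).

layer 73 (z = 10.95 mm)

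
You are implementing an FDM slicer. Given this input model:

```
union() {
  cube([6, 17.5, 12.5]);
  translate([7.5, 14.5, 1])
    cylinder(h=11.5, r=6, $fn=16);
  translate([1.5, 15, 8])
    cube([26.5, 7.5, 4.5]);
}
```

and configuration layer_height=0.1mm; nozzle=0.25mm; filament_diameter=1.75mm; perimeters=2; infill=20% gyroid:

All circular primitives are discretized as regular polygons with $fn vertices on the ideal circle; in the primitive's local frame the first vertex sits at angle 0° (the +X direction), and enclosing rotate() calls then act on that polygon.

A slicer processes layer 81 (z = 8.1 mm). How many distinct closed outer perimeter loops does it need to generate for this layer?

1

At z = 8.1 mm: the cube (footprint 6×17.5) is included at this height; the r=6 cylinder at (7.5, 14.5) contributes a regular 16-gon of circumradius 6; the cube at (1.5, 15) (footprint 26.5×7.5) is included at this height; Merging all regions: the regions partially overlap (shared area 81.41 mm²), so overlapping operands fuse into one piece — 1 connected region. The result has 1 disconnected region.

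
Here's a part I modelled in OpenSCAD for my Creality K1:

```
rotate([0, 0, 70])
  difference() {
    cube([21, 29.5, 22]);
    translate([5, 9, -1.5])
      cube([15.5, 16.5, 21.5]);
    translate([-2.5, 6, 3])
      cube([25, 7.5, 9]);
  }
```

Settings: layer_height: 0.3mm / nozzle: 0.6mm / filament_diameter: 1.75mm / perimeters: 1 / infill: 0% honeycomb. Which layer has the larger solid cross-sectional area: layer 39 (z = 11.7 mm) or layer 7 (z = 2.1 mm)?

Layer 39 (z = 11.7): the 21×29.5 cube contributes its full rectangle (area 619.50 mm²); the 15.5×16.5 cube at (5, 9) contributes its full rectangle (area 255.75 mm²); the cube at (-2.5, 6) is present — its section is the full 25×7.5 rectangle (area 187.50 mm²); Subtracting the remaining from the first: starting from the 21×29.5 cube (619.50 mm²), the 15.5×16.5 cube at (5, 9) lies wholly inside it (removes its full 255.75 mm² and its 64.00 mm outline becomes a hole wall); the 25×7.5 cube at (-2.5, 6) partially overlaps it — only the 87.75 mm² overlap (of its 187.50 mm²) is removed, clipping the outline — area = 276.00 mm²; (whole slice rotated 70° about Z — lengths, areas and connectivity unchanged). So its area = 276.00 mm². Layer 7 (z = 2.1): the cube is present — its section is the full 21×29.5 rectangle (area 619.50 mm²); the cube at (5, 9) (footprint 15.5×16.5) is included at this height (area 255.75 mm²); the cube at (-2.5, 6) is absent (z outside [3, 12]); Subtracting the remaining from the first: starting from the 21×29.5 cube (619.50 mm²), the 15.5×16.5 cube at (5, 9) lies wholly inside it (removes its full 255.75 mm² and its 64.00 mm outline becomes a hole wall) — area = 363.75 mm²; (rotated 70° about Z; rotation is an isometry so areas/perimeters/island counts are preserved). So its area = 363.75 mm². Layer 7 is larger (363.75 vs 276.00 mm²).

layer 7 (z = 2.1 mm)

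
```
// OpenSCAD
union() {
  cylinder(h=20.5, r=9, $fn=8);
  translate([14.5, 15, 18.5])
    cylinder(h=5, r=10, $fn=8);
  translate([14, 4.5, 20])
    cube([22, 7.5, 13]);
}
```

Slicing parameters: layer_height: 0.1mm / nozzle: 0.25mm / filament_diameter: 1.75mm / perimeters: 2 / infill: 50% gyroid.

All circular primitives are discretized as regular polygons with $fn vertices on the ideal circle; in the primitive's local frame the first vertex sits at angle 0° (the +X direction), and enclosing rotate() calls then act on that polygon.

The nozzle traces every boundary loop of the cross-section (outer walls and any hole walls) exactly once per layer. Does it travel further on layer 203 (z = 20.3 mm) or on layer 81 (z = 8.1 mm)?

layer 203 (z = 20.3 mm)

Layer 203 (z = 20.3): the cylinder: section is a regular 8-gon, circumradius r=9 (perimeter = 2·8·9.000·sin(180°/8) = 55.11 mm); the cylinder at (14.5, 15): section is a regular 8-gon, circumradius r=10 (perimeter = 2·8·10.000·sin(180°/8) = 61.23 mm); the cube at (14, 4.5) (footprint 22×7.5) is included at this height (perimeter 59.00 mm); Merging all regions: the regions partially overlap (shared area 46.02 mm²), so the edge portions inside another operand are dropped and the merged outline is re-measured after clipping — boundary = 146.68 mm. So its perimeter = 146.68 mm. Layer 81 (z = 8.1): the r=9 cylinder gives a regular 8-gon of circumradius 9 (constant along its height) (perimeter = 2·8·9.000·sin(180°/8) = 55.11 mm); the cylinder at (14.5, 15) is absent (z outside [18.5, 23.5]); the cube at (14, 4.5) is absent (z outside [20, 33]); Combining (union): only the r=9 cylinder is present, so the union is just that shape — boundary = 55.11 mm. So its perimeter = 55.11 mm. Layer 203 is larger (146.68 vs 55.11 mm).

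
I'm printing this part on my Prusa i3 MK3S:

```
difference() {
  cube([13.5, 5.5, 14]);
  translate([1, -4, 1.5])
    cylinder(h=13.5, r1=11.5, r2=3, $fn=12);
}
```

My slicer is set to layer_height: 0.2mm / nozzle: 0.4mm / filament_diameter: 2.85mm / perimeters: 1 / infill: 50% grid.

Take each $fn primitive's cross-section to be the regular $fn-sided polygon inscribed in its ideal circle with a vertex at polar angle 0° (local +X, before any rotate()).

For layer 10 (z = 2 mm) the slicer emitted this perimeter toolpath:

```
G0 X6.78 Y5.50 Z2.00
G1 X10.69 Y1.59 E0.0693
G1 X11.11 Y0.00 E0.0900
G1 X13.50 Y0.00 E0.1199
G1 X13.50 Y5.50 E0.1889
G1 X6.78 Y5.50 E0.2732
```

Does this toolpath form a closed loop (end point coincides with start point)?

Start point (G0): (6.78, 5.50). End point (last G1): the path returns to the start — closed.

yes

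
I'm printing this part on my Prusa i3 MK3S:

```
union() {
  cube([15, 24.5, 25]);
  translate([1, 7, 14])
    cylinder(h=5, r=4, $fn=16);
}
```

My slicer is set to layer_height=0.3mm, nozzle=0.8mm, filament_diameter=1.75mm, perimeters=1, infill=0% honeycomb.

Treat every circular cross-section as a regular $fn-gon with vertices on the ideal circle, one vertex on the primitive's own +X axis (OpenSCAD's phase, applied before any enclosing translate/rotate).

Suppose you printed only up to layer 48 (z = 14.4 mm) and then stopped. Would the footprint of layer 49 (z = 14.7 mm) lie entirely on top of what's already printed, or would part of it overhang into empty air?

entirely on top

Compare the two slices. At z = 14.4: the cube is present — its section is the full 15×24.5 rectangle (area 367.50 mm²); the cylinder at (1, 7): section is a regular 16-gon, circumradius r=4 (area = (16/2)·4.000²·sin(360°/16) = 48.98 mm²); Merging all regions: the regions partially overlap — summed areas 416.48 mm² minus the doubly-counted overlap 32.29 mm² gives 384.19 mm² — area = 384.19 mm². At z = 14.7: the cube is present — its section is the full 15×24.5 rectangle (area 367.50 mm²); the r=4 cylinder at (1, 7) gives a regular 16-gon of circumradius 4 (constant along its height) (area = (16/2)·4.000²·sin(360°/16) = 48.98 mm²); Combining (union): the regions partially overlap — summed areas 416.48 mm² minus the doubly-counted overlap 32.29 mm² gives 384.19 mm² — area = 384.19 mm². Checking containment: the cross-section at z = 14.7 is a subset of the cross-section at z = 14.4.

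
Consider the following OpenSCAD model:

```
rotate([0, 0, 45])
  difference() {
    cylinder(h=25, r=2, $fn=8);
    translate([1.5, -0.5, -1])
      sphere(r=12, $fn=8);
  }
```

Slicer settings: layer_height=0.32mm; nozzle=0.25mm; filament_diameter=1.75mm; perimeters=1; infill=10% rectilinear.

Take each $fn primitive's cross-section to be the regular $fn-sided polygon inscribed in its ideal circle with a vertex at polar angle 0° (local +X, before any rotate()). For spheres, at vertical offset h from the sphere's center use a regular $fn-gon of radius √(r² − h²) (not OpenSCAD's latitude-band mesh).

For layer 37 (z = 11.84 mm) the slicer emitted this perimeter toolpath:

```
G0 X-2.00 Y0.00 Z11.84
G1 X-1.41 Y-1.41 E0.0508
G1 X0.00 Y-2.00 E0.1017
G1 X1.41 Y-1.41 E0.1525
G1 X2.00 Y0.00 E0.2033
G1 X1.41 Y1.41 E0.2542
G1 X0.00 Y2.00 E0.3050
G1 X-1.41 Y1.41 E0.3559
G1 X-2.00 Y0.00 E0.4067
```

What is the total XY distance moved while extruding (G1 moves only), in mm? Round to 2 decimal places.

12.23 mm

Sum the Euclidean lengths of each G1 segment: total = 12.23 mm.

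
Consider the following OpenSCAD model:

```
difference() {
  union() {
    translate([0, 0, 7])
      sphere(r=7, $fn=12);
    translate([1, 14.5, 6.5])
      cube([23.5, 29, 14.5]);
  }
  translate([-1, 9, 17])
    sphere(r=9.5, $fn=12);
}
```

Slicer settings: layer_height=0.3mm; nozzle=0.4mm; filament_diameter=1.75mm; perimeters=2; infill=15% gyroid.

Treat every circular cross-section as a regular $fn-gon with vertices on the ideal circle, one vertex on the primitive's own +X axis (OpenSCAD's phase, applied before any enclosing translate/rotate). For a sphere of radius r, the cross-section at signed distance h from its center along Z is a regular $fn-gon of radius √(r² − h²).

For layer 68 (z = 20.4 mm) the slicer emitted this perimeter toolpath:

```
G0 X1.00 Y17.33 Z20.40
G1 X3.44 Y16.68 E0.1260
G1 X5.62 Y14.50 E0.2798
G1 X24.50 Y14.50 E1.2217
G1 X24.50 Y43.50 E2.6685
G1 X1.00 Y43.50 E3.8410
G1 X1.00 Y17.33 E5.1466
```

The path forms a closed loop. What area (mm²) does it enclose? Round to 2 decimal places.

673.01 mm²

Apply the shoelace formula to the sequence of (X, Y) vertices; enclosed area = 673.01 mm².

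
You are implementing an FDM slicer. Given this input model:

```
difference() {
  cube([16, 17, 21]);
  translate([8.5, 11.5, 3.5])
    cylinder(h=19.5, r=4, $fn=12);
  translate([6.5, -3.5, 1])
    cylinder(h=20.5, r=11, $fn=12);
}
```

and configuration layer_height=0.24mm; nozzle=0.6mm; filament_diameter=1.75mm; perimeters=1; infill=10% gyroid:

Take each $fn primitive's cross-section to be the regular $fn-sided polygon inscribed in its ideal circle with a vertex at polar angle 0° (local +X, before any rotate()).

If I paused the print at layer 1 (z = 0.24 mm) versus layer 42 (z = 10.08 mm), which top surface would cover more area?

layer 1 (z = 0.24 mm)

Layer 1 (z = 0.24): the cube (footprint 16×17) is included at this height (area 272.00 mm²); the cylinder at (8.5, 11.5) is not intersected at this z (z outside [3.5, 23]); the cylinder at (6.5, -3.5) is not intersected at this z (z outside [1, 21.5]); Taking the first minus the rest: none of the subtracted shapes is present at this height, so the 16×17 cube is unchanged — area = 272.00 mm². So its area = 272.00 mm². Layer 42 (z = 10.08): the cube (footprint 16×17) is included at this height (area 272.00 mm²); the r=4 cylinder at (8.5, 11.5) contributes a regular 12-gon of circumradius 4 (area = (12/2)·4.000²·sin(360°/12) = 48.00 mm²); the r=11 cylinder at (6.5, -3.5) gives a regular 12-gon of circumradius 11 (constant along its height) (area = (12/2)·11.000²·sin(360°/12) = 363.00 mm²); Subtracting the remaining from the first: starting from the 16×17 cube (272.00 mm²), the r=4 cylinder at (8.5, 11.5) lies wholly inside it (removes its full 48.00 mm² and its 24.85 mm outline becomes a hole wall); the r=11 cylinder at (6.5, -3.5) partially overlaps it — only the 96.03 mm² overlap (of its 363.00 mm²) is removed, clipping the outline — area = 127.97 mm². So its area = 127.97 mm². Layer 1 is larger (272.00 vs 127.97 mm²).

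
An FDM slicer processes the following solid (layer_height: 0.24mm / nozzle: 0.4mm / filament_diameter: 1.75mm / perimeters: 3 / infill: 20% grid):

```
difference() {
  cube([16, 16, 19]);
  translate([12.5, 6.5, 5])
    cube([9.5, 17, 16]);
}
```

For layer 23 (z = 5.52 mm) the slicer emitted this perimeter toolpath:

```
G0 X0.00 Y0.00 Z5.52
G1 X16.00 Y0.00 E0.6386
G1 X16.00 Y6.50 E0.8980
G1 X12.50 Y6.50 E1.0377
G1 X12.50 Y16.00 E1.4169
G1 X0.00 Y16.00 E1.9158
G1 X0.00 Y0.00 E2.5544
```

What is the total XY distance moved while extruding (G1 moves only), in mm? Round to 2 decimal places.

64.00 mm

Sum the Euclidean lengths of each G1 segment: total = 64.00 mm.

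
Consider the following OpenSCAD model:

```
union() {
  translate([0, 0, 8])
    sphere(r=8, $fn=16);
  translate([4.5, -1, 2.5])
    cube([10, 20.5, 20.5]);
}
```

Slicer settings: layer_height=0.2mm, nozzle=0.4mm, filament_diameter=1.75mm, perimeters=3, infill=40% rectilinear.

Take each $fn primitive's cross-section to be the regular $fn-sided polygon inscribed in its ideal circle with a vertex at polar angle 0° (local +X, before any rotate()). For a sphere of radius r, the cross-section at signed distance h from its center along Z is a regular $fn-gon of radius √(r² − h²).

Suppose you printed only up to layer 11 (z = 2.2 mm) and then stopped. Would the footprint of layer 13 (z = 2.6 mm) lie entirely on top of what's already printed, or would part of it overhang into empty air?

part overhangs

Compare the two slices. At z = 2.2: the sphere: section is a regular 16-gon, circumradius = √(r²−h²) = √(8²−5.8²) = 5.510 (area = (16/2)·5.510²·sin(360°/16) = 92.95 mm²); the cube at (4.5, -1) does not reach this height (z outside [2.5, 23]); Taking the union: only the r=8 sphere is present, so the union is just that shape — area = 92.95 mm². At z = 2.6: the r=8 sphere slices to a regular 16-gon of circumradius 5.903 (√(r²−h²) with h=5.4 from center) (area = (16/2)·5.903²·sin(360°/16) = 106.66 mm²); the 10×20.5 cube at (4.5, -1) contributes its full rectangle (area 205.00 mm²); Taking the union: the regions partially overlap — summed areas 311.66 mm² minus the doubly-counted overlap 4.64 mm² gives 307.02 mm² — area = 307.02 mm². Checking containment: at z = 2.6 the cross-section extends beyond the z = 2.2 cross-section by about 214.07 mm².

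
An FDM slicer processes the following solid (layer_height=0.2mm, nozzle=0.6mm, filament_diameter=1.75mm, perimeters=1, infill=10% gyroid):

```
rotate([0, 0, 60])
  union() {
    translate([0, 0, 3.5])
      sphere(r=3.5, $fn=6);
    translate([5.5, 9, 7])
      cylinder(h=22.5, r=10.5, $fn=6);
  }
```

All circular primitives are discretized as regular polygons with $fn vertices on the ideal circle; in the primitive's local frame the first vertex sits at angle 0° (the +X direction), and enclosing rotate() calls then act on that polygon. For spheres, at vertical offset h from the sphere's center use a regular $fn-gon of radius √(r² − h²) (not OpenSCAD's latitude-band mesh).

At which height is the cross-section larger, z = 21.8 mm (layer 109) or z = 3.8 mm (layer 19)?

layer 109 (z = 21.8 mm)

Layer 109 (z = 21.8): the sphere is not intersected at this z (|z−center|=18.300 > r=3.5); the cylinder at (5.5, 9): section is a regular 6-gon, circumradius r=10.5 (area = (6/2)·10.500²·sin(360°/6) = 286.44 mm²); Combining (union): only the r=10.5 cylinder at (5.5, 9) is present, so the union is just that shape — area = 286.44 mm²; (rotated 60° about Z; rotation is an isometry so areas/perimeters/island counts are preserved). So its area = 286.44 mm². Layer 19 (z = 3.8): the r=3.5 sphere slices to a regular 6-gon of circumradius 3.487 (√(r²−h²) with h=0.3 from center) (area = (6/2)·3.487²·sin(360°/6) = 31.59 mm²); the cylinder at (5.5, 9) does not reach this height (z outside [7, 29.5]); Merging all regions: only the r=3.5 sphere is present, so the union is just that shape — area = 31.59 mm²; (rotated 60° about Z; rotation is an isometry so areas/perimeters/island counts are preserved). So its area = 31.59 mm². Layer 109 is larger (286.44 vs 31.59 mm²).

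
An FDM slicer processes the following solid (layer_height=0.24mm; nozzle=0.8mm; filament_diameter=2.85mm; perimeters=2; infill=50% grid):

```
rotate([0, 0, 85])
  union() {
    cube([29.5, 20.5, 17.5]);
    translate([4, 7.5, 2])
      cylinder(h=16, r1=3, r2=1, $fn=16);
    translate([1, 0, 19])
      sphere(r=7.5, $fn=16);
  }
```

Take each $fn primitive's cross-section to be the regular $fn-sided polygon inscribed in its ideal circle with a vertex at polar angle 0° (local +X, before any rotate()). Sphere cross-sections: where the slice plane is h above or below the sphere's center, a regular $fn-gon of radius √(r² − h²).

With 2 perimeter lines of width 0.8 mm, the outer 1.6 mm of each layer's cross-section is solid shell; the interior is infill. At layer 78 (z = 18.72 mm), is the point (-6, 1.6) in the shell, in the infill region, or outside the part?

shell

At z = 18.72 mm: the cube is not intersected at this z (z outside [0, 17.5]); the cone at (4, 7.5) does not reach this height (z outside [2, 18]); the r=7.5 sphere at (1, 0) contributes a regular 16-gon of circumradius √(7.5²−0.28²) = 7.495; Merging all regions: only the r=7.5 sphere at (1, 0) is present, so the union is just that shape — 1 connected region; (whole slice rotated 85° about Z — lengths, areas and connectivity unchanged). Overall, the cross-section is a single solid region. Undo the 85° rotation: the query point maps to (1.071, 6.117) in the un-rotated model frame. The nearest boundary edge runs (3.87, 6.92)→(1.00, 7.49); distance from the point to it = 1.34 mm. The point is inside the cross-section, 1.34 mm from the nearest boundary — within the 1.6 mm shell band (2 × 0.8).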